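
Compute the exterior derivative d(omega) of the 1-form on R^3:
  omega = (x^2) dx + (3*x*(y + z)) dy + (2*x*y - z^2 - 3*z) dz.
d(omega) = (3*y + 3*z) dx ∧ dy + (2*y) dx ∧ dz + (-x) dy ∧ dz

For a 1-form omega = sum_i f_i dx_i, the exterior derivative is
  d(omega) = sum_{i < j} (∂f_j/∂x_i - ∂f_i/∂x_j) dx_i ∧ dx_j.
  coefficient of dx ∧ dy: ∂f_2/∂x - ∂f_1/∂y = ∂(3*x*(y + z))/∂x - ∂(x^2)/∂y = 3*y + 3*z
  coefficient of dx ∧ dz: ∂f_3/∂x - ∂f_1/∂z = ∂(2*x*y - z^2 - 3*z)/∂x - ∂(x^2)/∂z = 2*y
  coefficient of dy ∧ dz: ∂f_3/∂y - ∂f_2/∂z = ∂(2*x*y - z^2 - 3*z)/∂y - ∂(3*x*(y + z))/∂z = -x
Assembling: d(omega) = (3*y + 3*z) dx ∧ dy + (2*y) dx ∧ dz + (-x) dy ∧ dz.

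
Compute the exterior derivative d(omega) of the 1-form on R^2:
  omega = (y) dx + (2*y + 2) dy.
d(omega) = (-1) dx ∧ dy

For a 1-form omega = sum_i f_i dx_i, the exterior derivative is
  d(omega) = sum_{i < j} (∂f_j/∂x_i - ∂f_i/∂x_j) dx_i ∧ dx_j.
  coefficient of dx ∧ dy: ∂f_2/∂x - ∂f_1/∂y = ∂(2*y + 2)/∂x - ∂(y)/∂y = -1
Assembling: d(omega) = (-1) dx ∧ dy.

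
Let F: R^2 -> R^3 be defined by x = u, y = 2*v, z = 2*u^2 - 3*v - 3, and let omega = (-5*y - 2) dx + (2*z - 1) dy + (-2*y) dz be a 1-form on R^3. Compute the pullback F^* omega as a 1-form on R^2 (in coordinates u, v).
F^* omega = (-16*u*v - 10*v - 2) du + (8*u^2 - 14) dv

Using F^*(f dg) = (f ∘ F) d(g ∘ F), substitute each coordinate x_i by F_i(u, v) in f_i, and replace dx_i by d F_i = (∂F_i/∂u) du + (∂F_i/∂v) dv.
  For the x component: f_1(F) = -10*v - 2; d F_1 = (1) du + (0) dv
  For the y component: f_2(F) = 4*u^2 - 6*v - 7; d F_2 = (0) du + (2) dv
  For the z component: f_3(F) = -4*v; d F_3 = (4*u) du + (-3) dv
Combining and collecting du, dv coefficients:
  coeff of du: -16*u*v - 10*v - 2
  coeff of dv: 8*u^2 - 14
F^* omega = (-16*u*v - 10*v - 2) du + (8*u^2 - 14) dv.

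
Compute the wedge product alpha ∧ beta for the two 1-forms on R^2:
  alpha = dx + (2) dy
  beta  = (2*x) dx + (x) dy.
alpha ∧ beta = (-3*x) dx ∧ dy

Distribute the wedge, using dx_i ∧ dx_j = -dx_j ∧ dx_i and dx_i ∧ dx_i = 0. For each pair (i, j) with i < j, the coefficient of dx_i ∧ dx_j in alpha ∧ beta is (alpha_i * beta_j - alpha_j * beta_i). Collecting: alpha ∧ beta = (-3*x) dx ∧ dy.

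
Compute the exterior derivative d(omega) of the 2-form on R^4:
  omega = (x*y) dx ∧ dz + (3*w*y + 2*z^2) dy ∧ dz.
d(omega) = (-x) dx ∧ dy ∧ dz + (3*y) dy ∧ dz ∧ dw

For a 2-form omega = sum_{i<j} g_{ij} dx_i ∧ dx_j, the exterior derivative is
  d(omega) = sum_{i<j} d(g_{ij}) ∧ dx_i ∧ dx_j = sum_{i<j, k} (∂g_{ij}/∂x_k) dx_k ∧ dx_i ∧ dx_j.
Expand each term, using dx_k ∧ dx_i ∧ dx_j = sgn(permutation) dx_{(a)} ∧ dx_{(b)} ∧ dx_{(c)} with (a < b < c) sorted:
  d(x*y) includes (∂/∂y)(x*y) dy = (x) dy, which multiplied by dx ∧ dz gives (-x) dx ∧ dy ∧ dz
  d(3*w*y + 2*z^2) includes (∂/∂w)(3*w*y + 2*z^2) dw = (3*y) dw, which multiplied by dy ∧ dz gives (3*y) dy ∧ dz ∧ dw
Collecting like 3-forms: d(omega) = (-x) dx ∧ dy ∧ dz + (3*y) dy ∧ dz ∧ dw.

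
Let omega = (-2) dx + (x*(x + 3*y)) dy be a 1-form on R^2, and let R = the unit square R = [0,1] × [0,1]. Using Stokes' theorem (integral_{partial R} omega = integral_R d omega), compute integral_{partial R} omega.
integral_(partial R) omega = 5/2

Stokes: integral_partial_R omega = integral_R d omega with d omega = (∂Q/∂x - ∂P/∂y) dx ∧ dy.
  ∂Q/∂x = 2*x + 3*y
  ∂P/∂y = 0
  integrand = ∂Q/∂x - ∂P/∂y = 2*x + 3*y.
Integrating over R: integral_0^1 integral_0^1 (2*x + 3*y) dx dy = 5/2.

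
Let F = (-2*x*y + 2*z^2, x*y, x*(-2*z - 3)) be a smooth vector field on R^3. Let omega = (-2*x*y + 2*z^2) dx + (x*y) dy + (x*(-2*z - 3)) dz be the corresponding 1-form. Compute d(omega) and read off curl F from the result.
d(omega) = (0) dy ∧ dz + (6*z + 3) dz ∧ dx + (2*x + y) dx ∧ dy; curl F = (0, 6*z + 3, 2*x + y)

d omega = sum_{i<j} (∂f_j/∂x_i - ∂f_i/∂x_j) dx_i ∧ dx_j. Under the identification (dy ∧ dz, dz ∧ dx, dx ∧ dy) ↔ (e_x, e_y, e_z), the coefficients are exactly the components of curl F. Compute:
  ∂R/∂y - ∂Q/∂z = (0) - (0) = 0
  ∂P/∂z - ∂R/∂x = (4*z) - (-2*z - 3) = 6*z + 3
  ∂Q/∂x - ∂P/∂y = (y) - (-2*x) = 2*x + y.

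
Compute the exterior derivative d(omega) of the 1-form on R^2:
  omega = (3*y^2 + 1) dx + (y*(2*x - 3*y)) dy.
d(omega) = (-4*y) dx ∧ dy

For a 1-form omega = sum_i f_i dx_i, the exterior derivative is
  d(omega) = sum_{i < j} (∂f_j/∂x_i - ∂f_i/∂x_j) dx_i ∧ dx_j.
  coefficient of dx ∧ dy: ∂f_2/∂x - ∂f_1/∂y = ∂(y*(2*x - 3*y))/∂x - ∂(3*y^2 + 1)/∂y = -4*y
Assembling: d(omega) = (-4*y) dx ∧ dy.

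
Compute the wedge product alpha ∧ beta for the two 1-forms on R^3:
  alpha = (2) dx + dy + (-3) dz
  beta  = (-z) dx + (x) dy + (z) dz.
alpha ∧ beta = (2*x + z) dx ∧ dy + (-z) dx ∧ dz + (3*x + z) dy ∧ dz

Distribute the wedge, using dx_i ∧ dx_j = -dx_j ∧ dx_i and dx_i ∧ dx_i = 0. For each pair (i, j) with i < j, the coefficient of dx_i ∧ dx_j in alpha ∧ beta is (alpha_i * beta_j - alpha_j * beta_i). Collecting: alpha ∧ beta = (2*x + z) dx ∧ dy + (-z) dx ∧ dz + (3*x + z) dy ∧ dz.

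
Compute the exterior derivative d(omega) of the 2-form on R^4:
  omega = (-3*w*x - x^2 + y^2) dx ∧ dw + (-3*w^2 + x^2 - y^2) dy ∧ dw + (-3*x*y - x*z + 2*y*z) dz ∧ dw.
d(omega) = (2*x - 2*y) dx ∧ dy ∧ dw + (-3*y - z) dx ∧ dz ∧ dw + (-3*x + 2*z) dy ∧ dz ∧ dw

For a 2-form omega = sum_{i<j} g_{ij} dx_i ∧ dx_j, the exterior derivative is
  d(omega) = sum_{i<j} d(g_{ij}) ∧ dx_i ∧ dx_j = sum_{i<j, k} (∂g_{ij}/∂x_k) dx_k ∧ dx_i ∧ dx_j.
Expand each term, using dx_k ∧ dx_i ∧ dx_j = sgn(permutation) dx_{(a)} ∧ dx_{(b)} ∧ dx_{(c)} with (a < b < c) sorted:
  d(-3*w*x - x^2 + y^2) includes (∂/∂y)(-3*w*x - x^2 + y^2) dy = (2*y) dy, which multiplied by dx ∧ dw gives (-2*y) dx ∧ dy ∧ dw
  d(-3*w^2 + x^2 - y^2) includes (∂/∂x)(-3*w^2 + x^2 - y^2) dx = (2*x) dx, which multiplied by dy ∧ dw gives (2*x) dx ∧ dy ∧ dw
  d(-3*x*y - x*z + 2*y*z) includes (∂/∂x)(-3*x*y - x*z + 2*y*z) dx = (-3*y - z) dx, which multiplied by dz ∧ dw gives (-3*y - z) dx ∧ dz ∧ dw
  d(-3*x*y - x*z + 2*y*z) includes (∂/∂y)(-3*x*y - x*z + 2*y*z) dy = (-3*x + 2*z) dy, which multiplied by dz ∧ dw gives (-3*x + 2*z) dy ∧ dz ∧ dw
Collecting like 3-forms: d(omega) = (2*x - 2*y) dx ∧ dy ∧ dw + (-3*y - z) dx ∧ dz ∧ dw + (-3*x + 2*z) dy ∧ dz ∧ dw.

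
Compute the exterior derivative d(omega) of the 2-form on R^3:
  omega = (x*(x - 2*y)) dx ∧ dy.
d(omega) = 0

For a 2-form omega = sum_{i<j} g_{ij} dx_i ∧ dx_j, the exterior derivative is
  d(omega) = sum_{i<j} d(g_{ij}) ∧ dx_i ∧ dx_j = sum_{i<j, k} (∂g_{ij}/∂x_k) dx_k ∧ dx_i ∧ dx_j.
Expand each term, using dx_k ∧ dx_i ∧ dx_j = sgn(permutation) dx_{(a)} ∧ dx_{(b)} ∧ dx_{(c)} with (a < b < c) sorted:

Collecting like 3-forms: d(omega) = 0.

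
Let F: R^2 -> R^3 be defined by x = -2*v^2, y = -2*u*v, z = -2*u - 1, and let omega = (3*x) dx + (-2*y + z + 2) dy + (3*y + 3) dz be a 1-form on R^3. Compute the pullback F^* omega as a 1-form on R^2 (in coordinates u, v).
F^* omega = (-8*u*v^2 + 16*u*v - 2*v - 6) du + (-8*u^2*v + 4*u^2 - 2*u + 24*v^3) dv

Using F^*(f dg) = (f ∘ F) d(g ∘ F), substitute each coordinate x_i by F_i(u, v) in f_i, and replace dx_i by d F_i = (∂F_i/∂u) du + (∂F_i/∂v) dv.
  For the x component: f_1(F) = -6*v^2; d F_1 = (0) du + (-4*v) dv
  For the y component: f_2(F) = 4*u*v - 2*u + 1; d F_2 = (-2*v) du + (-2*u) dv
  For the z component: f_3(F) = -6*u*v + 3; d F_3 = (-2) du + (0) dv
Combining and collecting du, dv coefficients:
  coeff of du: -8*u*v^2 + 16*u*v - 2*v - 6
  coeff of dv: -8*u^2*v + 4*u^2 - 2*u + 24*v^3
F^* omega = (-8*u*v^2 + 16*u*v - 2*v - 6) du + (-8*u^2*v + 4*u^2 - 2*u + 24*v^3) dv.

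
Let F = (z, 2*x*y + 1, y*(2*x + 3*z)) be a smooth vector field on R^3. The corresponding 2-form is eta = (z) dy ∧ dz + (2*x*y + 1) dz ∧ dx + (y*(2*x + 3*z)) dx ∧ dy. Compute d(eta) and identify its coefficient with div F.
d(eta) = (2*x + 3*y) dx ∧ dy ∧ dz; div F = 2*x + 3*y

For a 2-form in R^3 of the form above, applying d gives a 3-form with coefficient ∂P/∂x + ∂Q/∂y + ∂R/∂z:
  ∂P/∂x = 0
  ∂Q/∂y = 2*x
  ∂R/∂z = 3*y
Sum = 2*x + 3*y, which is exactly div F.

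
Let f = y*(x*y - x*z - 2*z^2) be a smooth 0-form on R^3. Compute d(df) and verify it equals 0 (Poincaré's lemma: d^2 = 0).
d(df) = 0

Step 1: df = sum_i (∂f/∂x_i) dx_i = (y*(y - z)) dx + (2*x*y - x*z - 2*z^2) dy + (y*(-x - 4*z)) dz.
Step 2: Apply d again. Using the 1-form formula, the coefficient of dx ∧ dy in d(df) is ∂^2 f/∂x ∂y - ∂^2 f/∂y ∂x = (2*y - z) - (2*y - z) = 0 (equality of mixed partials for smooth f).
Similarly for dx ∧ dz and dy ∧ dz — all coefficients vanish. So d(df) = 0.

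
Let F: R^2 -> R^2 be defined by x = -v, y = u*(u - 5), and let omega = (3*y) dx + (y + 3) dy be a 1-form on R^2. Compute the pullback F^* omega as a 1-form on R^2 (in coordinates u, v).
F^* omega = (2*u^3 - 15*u^2 + 31*u - 15) du + (3*u*(5 - u)) dv

Using F^*(f dg) = (f ∘ F) d(g ∘ F), substitute each coordinate x_i by F_i(u, v) in f_i, and replace dx_i by d F_i = (∂F_i/∂u) du + (∂F_i/∂v) dv.
  For the x component: f_1(F) = 3*u*(u - 5); d F_1 = (0) du + (-1) dv
  For the y component: f_2(F) = u^2 - 5*u + 3; d F_2 = (2*u - 5) du + (0) dv
Combining and collecting du, dv coefficients:
  coeff of du: 2*u^3 - 15*u^2 + 31*u - 15
  coeff of dv: 3*u*(5 - u)
F^* omega = (2*u^3 - 15*u^2 + 31*u - 15) du + (3*u*(5 - u)) dv.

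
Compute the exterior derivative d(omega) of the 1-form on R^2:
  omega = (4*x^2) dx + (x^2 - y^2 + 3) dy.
d(omega) = (2*x) dx ∧ dy

For a 1-form omega = sum_i f_i dx_i, the exterior derivative is
  d(omega) = sum_{i < j} (∂f_j/∂x_i - ∂f_i/∂x_j) dx_i ∧ dx_j.
  coefficient of dx ∧ dy: ∂f_2/∂x - ∂f_1/∂y = ∂(x^2 - y^2 + 3)/∂x - ∂(4*x^2)/∂y = 2*x
Assembling: d(omega) = (2*x) dx ∧ dy.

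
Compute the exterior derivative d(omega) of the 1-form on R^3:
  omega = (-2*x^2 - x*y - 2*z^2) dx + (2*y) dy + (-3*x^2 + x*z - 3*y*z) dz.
d(omega) = (x) dx ∧ dy + (-6*x + 5*z) dx ∧ dz + (-3*z) dy ∧ dz

For a 1-form omega = sum_i f_i dx_i, the exterior derivative is
  d(omega) = sum_{i < j} (∂f_j/∂x_i - ∂f_i/∂x_j) dx_i ∧ dx_j.
  coefficient of dx ∧ dy: ∂f_2/∂x - ∂f_1/∂y = ∂(2*y)/∂x - ∂(-2*x^2 - x*y - 2*z^2)/∂y = x
  coefficient of dx ∧ dz: ∂f_3/∂x - ∂f_1/∂z = ∂(-3*x^2 + x*z - 3*y*z)/∂x - ∂(-2*x^2 - x*y - 2*z^2)/∂z = -6*x + 5*z
  coefficient of dy ∧ dz: ∂f_3/∂y - ∂f_2/∂z = ∂(-3*x^2 + x*z - 3*y*z)/∂y - ∂(2*y)/∂z = -3*z
Assembling: d(omega) = (x) dx ∧ dy + (-6*x + 5*z) dx ∧ dz + (-3*z) dy ∧ dz.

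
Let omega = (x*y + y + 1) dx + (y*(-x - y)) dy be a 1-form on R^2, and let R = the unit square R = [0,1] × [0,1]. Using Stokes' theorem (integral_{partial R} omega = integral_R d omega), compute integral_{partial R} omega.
integral_(partial R) omega = -2

Stokes: integral_partial_R omega = integral_R d omega with d omega = (∂Q/∂x - ∂P/∂y) dx ∧ dy.
  ∂Q/∂x = -y
  ∂P/∂y = x + 1
  integrand = ∂Q/∂x - ∂P/∂y = -x - y - 1.
Integrating over R: integral_0^1 integral_0^1 (-x - y - 1) dx dy = -2.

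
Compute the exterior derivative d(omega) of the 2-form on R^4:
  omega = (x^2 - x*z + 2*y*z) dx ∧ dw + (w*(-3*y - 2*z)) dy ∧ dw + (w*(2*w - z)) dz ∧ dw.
d(omega) = (-2*z) dx ∧ dy ∧ dw + (x - 2*y) dx ∧ dz ∧ dw + (2*w) dy ∧ dz ∧ dw

For a 2-form omega = sum_{i<j} g_{ij} dx_i ∧ dx_j, the exterior derivative is
  d(omega) = sum_{i<j} d(g_{ij}) ∧ dx_i ∧ dx_j = sum_{i<j, k} (∂g_{ij}/∂x_k) dx_k ∧ dx_i ∧ dx_j.
Expand each term, using dx_k ∧ dx_i ∧ dx_j = sgn(permutation) dx_{(a)} ∧ dx_{(b)} ∧ dx_{(c)} with (a < b < c) sorted:
  d(x^2 - x*z + 2*y*z) includes (∂/∂y)(x^2 - x*z + 2*y*z) dy = (2*z) dy, which multiplied by dx ∧ dw gives (-2*z) dx ∧ dy ∧ dw
  d(x^2 - x*z + 2*y*z) includes (∂/∂z)(x^2 - x*z + 2*y*z) dz = (-x + 2*y) dz, which multiplied by dx ∧ dw gives (x - 2*y) dx ∧ dz ∧ dw
  d(w*(-3*y - 2*z)) includes (∂/∂z)(w*(-3*y - 2*z)) dz = (-2*w) dz, which multiplied by dy ∧ dw gives (2*w) dy ∧ dz ∧ dw
Collecting like 3-forms: d(omega) = (-2*z) dx ∧ dy ∧ dw + (x - 2*y) dx ∧ dz ∧ dw + (2*w) dy ∧ dz ∧ dw.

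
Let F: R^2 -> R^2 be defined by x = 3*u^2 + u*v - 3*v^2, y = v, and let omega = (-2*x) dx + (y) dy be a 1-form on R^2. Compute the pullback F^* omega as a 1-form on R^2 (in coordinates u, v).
F^* omega = (-36*u^3 - 18*u^2*v + 34*u*v^2 + 6*v^3) du + (-6*u^3 + 34*u^2*v + 18*u*v^2 - 36*v^3 + v) dv

Using F^*(f dg) = (f ∘ F) d(g ∘ F), substitute each coordinate x_i by F_i(u, v) in f_i, and replace dx_i by d F_i = (∂F_i/∂u) du + (∂F_i/∂v) dv.
  For the x component: f_1(F) = -6*u^2 - 2*u*v + 6*v^2; d F_1 = (6*u + v) du + (u - 6*v) dv
  For the y component: f_2(F) = v; d F_2 = (0) du + (1) dv
Combining and collecting du, dv coefficients:
  coeff of du: -36*u^3 - 18*u^2*v + 34*u*v^2 + 6*v^3
  coeff of dv: -6*u^3 + 34*u^2*v + 18*u*v^2 - 36*v^3 + v
F^* omega = (-36*u^3 - 18*u^2*v + 34*u*v^2 + 6*v^3) du + (-6*u^3 + 34*u^2*v + 18*u*v^2 - 36*v^3 + v) dv.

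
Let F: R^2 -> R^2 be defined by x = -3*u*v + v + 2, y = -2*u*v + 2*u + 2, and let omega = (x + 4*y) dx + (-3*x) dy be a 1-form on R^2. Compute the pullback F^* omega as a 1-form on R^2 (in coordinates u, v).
F^* omega = (15*u*v^2 - 6*u*v + 3*v^2 - 24*v - 12) du + (15*u^2*v - 24*u^2 - 8*u*v - 10*u + v + 10) dv

Using F^*(f dg) = (f ∘ F) d(g ∘ F), substitute each coordinate x_i by F_i(u, v) in f_i, and replace dx_i by d F_i = (∂F_i/∂u) du + (∂F_i/∂v) dv.
  For the x component: f_1(F) = -11*u*v + 8*u + v + 10; d F_1 = (-3*v) du + (1 - 3*u) dv
  For the y component: f_2(F) = 9*u*v - 3*v - 6; d F_2 = (2 - 2*v) du + (-2*u) dv
Combining and collecting du, dv coefficients:
  coeff of du: 15*u*v^2 - 6*u*v + 3*v^2 - 24*v - 12
  coeff of dv: 15*u^2*v - 24*u^2 - 8*u*v - 10*u + v + 10
F^* omega = (15*u*v^2 - 6*u*v + 3*v^2 - 24*v - 12) du + (15*u^2*v - 24*u^2 - 8*u*v - 10*u + v + 10) dv.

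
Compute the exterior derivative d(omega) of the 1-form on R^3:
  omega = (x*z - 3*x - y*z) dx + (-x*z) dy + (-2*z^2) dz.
d(omega) = (-x + y) dx ∧ dz + (x) dy ∧ dz

For a 1-form omega = sum_i f_i dx_i, the exterior derivative is
  d(omega) = sum_{i < j} (∂f_j/∂x_i - ∂f_i/∂x_j) dx_i ∧ dx_j.
  coefficient of dx ∧ dz: ∂f_3/∂x - ∂f_1/∂z = ∂(-2*z^2)/∂x - ∂(x*z - 3*x - y*z)/∂z = -x + y
  coefficient of dy ∧ dz: ∂f_3/∂y - ∂f_2/∂z = ∂(-2*z^2)/∂y - ∂(-x*z)/∂z = x
Assembling: d(omega) = (-x + y) dx ∧ dz + (x) dy ∧ dz.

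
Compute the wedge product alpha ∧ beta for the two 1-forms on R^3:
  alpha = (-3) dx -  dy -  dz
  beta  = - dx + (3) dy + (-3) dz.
alpha ∧ beta = (-10) dx ∧ dy + (8) dx ∧ dz + (6) dy ∧ dz

Distribute the wedge, using dx_i ∧ dx_j = -dx_j ∧ dx_i and dx_i ∧ dx_i = 0. For each pair (i, j) with i < j, the coefficient of dx_i ∧ dx_j in alpha ∧ beta is (alpha_i * beta_j - alpha_j * beta_i). Collecting: alpha ∧ beta = (-10) dx ∧ dy + (8) dx ∧ dz + (6) dy ∧ dz.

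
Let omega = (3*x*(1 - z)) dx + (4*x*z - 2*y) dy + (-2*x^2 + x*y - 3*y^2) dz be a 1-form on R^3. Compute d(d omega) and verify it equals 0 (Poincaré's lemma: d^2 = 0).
d(d omega) = 0

Step 1: d omega = sum_{i<j} (∂f_j/∂x_i - ∂f_i/∂x_j) dx_i ∧ dx_j:
  coeff of dx ∧ dy: 4*z
  coeff of dx ∧ dz: -x + y
  coeff of dy ∧ dz: -3*x - 6*y
Step 2: Apply d again to each 2-form coefficient. The only possible 3-form in R^3 is dx ∧ dy ∧ dz, with coefficient
  ∂(coeff of dy∧dz)/∂x - ∂(coeff of dx∧dz)/∂y + ∂(coeff of dx∧dy)/∂z
  = ∂/∂x (-3*x - 6*y) - ∂/∂y (-x + y) + ∂/∂z (4*z).
Each of these terms simplifies to sums of mixed partials that cancel in pairs. The result is 0 (by equality of mixed partials for smooth functions — Schwarz / Clairaut).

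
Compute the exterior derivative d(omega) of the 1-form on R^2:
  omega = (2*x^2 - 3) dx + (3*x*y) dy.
d(omega) = (3*y) dx ∧ dy

For a 1-form omega = sum_i f_i dx_i, the exterior derivative is
  d(omega) = sum_{i < j} (∂f_j/∂x_i - ∂f_i/∂x_j) dx_i ∧ dx_j.
  coefficient of dx ∧ dy: ∂f_2/∂x - ∂f_1/∂y = ∂(3*x*y)/∂x - ∂(2*x^2 - 3)/∂y = 3*y
Assembling: d(omega) = (3*y) dx ∧ dy.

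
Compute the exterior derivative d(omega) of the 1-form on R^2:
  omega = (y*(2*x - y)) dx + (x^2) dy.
d(omega) = (2*y) dx ∧ dy

For a 1-form omega = sum_i f_i dx_i, the exterior derivative is
  d(omega) = sum_{i < j} (∂f_j/∂x_i - ∂f_i/∂x_j) dx_i ∧ dx_j.
  coefficient of dx ∧ dy: ∂f_2/∂x - ∂f_1/∂y = ∂(x^2)/∂x - ∂(y*(2*x - y))/∂y = 2*y
Assembling: d(omega) = (2*y) dx ∧ dy.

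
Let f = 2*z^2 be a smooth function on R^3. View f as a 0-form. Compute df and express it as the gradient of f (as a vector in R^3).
df = (0) dx + (0) dy + (4*z) dz; grad f = (0, 0, 4*z)

For a 0-form f, d f = (∂f/∂x) dx + (∂f/∂y) dy + (∂f/∂z) dz. The components of the vector representation are exactly the entries of grad f in Cartesian coordinates:
  ∂f/∂x = 0
  ∂f/∂y = 0
  ∂f/∂z = 4*z.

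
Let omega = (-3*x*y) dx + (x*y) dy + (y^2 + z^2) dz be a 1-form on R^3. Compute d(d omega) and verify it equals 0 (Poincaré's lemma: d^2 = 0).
d(d omega) = 0

Step 1: d omega = sum_{i<j} (∂f_j/∂x_i - ∂f_i/∂x_j) dx_i ∧ dx_j:
  coeff of dx ∧ dy: 3*x + y
  coeff of dx ∧ dz: 0
  coeff of dy ∧ dz: 2*y
Step 2: Apply d again to each 2-form coefficient. The only possible 3-form in R^3 is dx ∧ dy ∧ dz, with coefficient
  ∂(coeff of dy∧dz)/∂x - ∂(coeff of dx∧dz)/∂y + ∂(coeff of dx∧dy)/∂z
  = ∂/∂x (2*y) - ∂/∂y (0) + ∂/∂z (3*x + y).
Each of these terms simplifies to sums of mixed partials that cancel in pairs. The result is 0 (by equality of mixed partials for smooth functions — Schwarz / Clairaut).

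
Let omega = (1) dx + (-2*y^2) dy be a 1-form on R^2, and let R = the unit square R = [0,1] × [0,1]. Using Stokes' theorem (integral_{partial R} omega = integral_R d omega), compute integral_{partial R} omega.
integral_(partial R) omega = 0

Stokes: integral_partial_R omega = integral_R d omega with d omega = (∂Q/∂x - ∂P/∂y) dx ∧ dy.
  ∂Q/∂x = 0
  ∂P/∂y = 0
  integrand = ∂Q/∂x - ∂P/∂y = 0.
Integrating over R: integral_0^1 integral_0^1 (0) dx dy = 0.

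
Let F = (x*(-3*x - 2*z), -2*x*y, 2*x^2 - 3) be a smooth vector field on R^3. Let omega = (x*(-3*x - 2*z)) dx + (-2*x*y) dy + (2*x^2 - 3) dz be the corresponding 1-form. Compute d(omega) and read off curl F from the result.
d(omega) = (0) dy ∧ dz + (-6*x) dz ∧ dx + (-2*y) dx ∧ dy; curl F = (0, -6*x, -2*y)

d omega = sum_{i<j} (∂f_j/∂x_i - ∂f_i/∂x_j) dx_i ∧ dx_j. Under the identification (dy ∧ dz, dz ∧ dx, dx ∧ dy) ↔ (e_x, e_y, e_z), the coefficients are exactly the components of curl F. Compute:
  ∂R/∂y - ∂Q/∂z = (0) - (0) = 0
  ∂P/∂z - ∂R/∂x = (-2*x) - (4*x) = -6*x
  ∂Q/∂x - ∂P/∂y = (-2*y) - (0) = -2*y.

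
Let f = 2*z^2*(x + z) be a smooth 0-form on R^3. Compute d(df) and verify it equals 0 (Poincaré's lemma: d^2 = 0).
d(df) = 0

Step 1: df = sum_i (∂f/∂x_i) dx_i = (2*z^2) dx + (0) dy + (2*z*(2*x + 3*z)) dz.
Step 2: Apply d again. Using the 1-form formula, the coefficient of dx ∧ dy in d(df) is ∂^2 f/∂x ∂y - ∂^2 f/∂y ∂x = (0) - (0) = 0 (equality of mixed partials for smooth f).
Similarly for dx ∧ dz and dy ∧ dz — all coefficients vanish. So d(df) = 0.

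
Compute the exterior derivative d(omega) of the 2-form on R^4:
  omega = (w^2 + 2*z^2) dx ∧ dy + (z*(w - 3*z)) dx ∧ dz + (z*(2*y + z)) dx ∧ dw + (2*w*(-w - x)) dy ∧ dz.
d(omega) = (-2*w + 4*z) dx ∧ dy ∧ dz + (2*w - 2*z) dx ∧ dy ∧ dw + (-2*y - z) dx ∧ dz ∧ dw + (-4*w - 2*x) dy ∧ dz ∧ dw

For a 2-form omega = sum_{i<j} g_{ij} dx_i ∧ dx_j, the exterior derivative is
  d(omega) = sum_{i<j} d(g_{ij}) ∧ dx_i ∧ dx_j = sum_{i<j, k} (∂g_{ij}/∂x_k) dx_k ∧ dx_i ∧ dx_j.
Expand each term, using dx_k ∧ dx_i ∧ dx_j = sgn(permutation) dx_{(a)} ∧ dx_{(b)} ∧ dx_{(c)} with (a < b < c) sorted:
  d(w^2 + 2*z^2) includes (∂/∂z)(w^2 + 2*z^2) dz = (4*z) dz, which multiplied by dx ∧ dy gives (4*z) dx ∧ dy ∧ dz
  d(w^2 + 2*z^2) includes (∂/∂w)(w^2 + 2*z^2) dw = (2*w) dw, which multiplied by dx ∧ dy gives (2*w) dx ∧ dy ∧ dw
  d(z*(w - 3*z)) includes (∂/∂w)(z*(w - 3*z)) dw = (z) dw, which multiplied by dx ∧ dz gives (z) dx ∧ dz ∧ dw
  d(z*(2*y + z)) includes (∂/∂y)(z*(2*y + z)) dy = (2*z) dy, which multiplied by dx ∧ dw gives (-2*z) dx ∧ dy ∧ dw
  d(z*(2*y + z)) includes (∂/∂z)(z*(2*y + z)) dz = (2*y + 2*z) dz, which multiplied by dx ∧ dw gives (-2*y - 2*z) dx ∧ dz ∧ dw
  d(2*w*(-w - x)) includes (∂/∂x)(2*w*(-w - x)) dx = (-2*w) dx, which multiplied by dy ∧ dz gives (-2*w) dx ∧ dy ∧ dz
  d(2*w*(-w - x)) includes (∂/∂w)(2*w*(-w - x)) dw = (-4*w - 2*x) dw, which multiplied by dy ∧ dz gives (-4*w - 2*x) dy ∧ dz ∧ dw
Collecting like 3-forms: d(omega) = (-2*w + 4*z) dx ∧ dy ∧ dz + (2*w - 2*z) dx ∧ dy ∧ dw + (-2*y - z) dx ∧ dz ∧ dw + (-4*w - 2*x) dy ∧ dz ∧ dw.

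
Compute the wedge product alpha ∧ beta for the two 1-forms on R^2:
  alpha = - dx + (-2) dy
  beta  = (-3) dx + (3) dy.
alpha ∧ beta = (-9) dx ∧ dy

Distribute the wedge, using dx_i ∧ dx_j = -dx_j ∧ dx_i and dx_i ∧ dx_i = 0. For each pair (i, j) with i < j, the coefficient of dx_i ∧ dx_j in alpha ∧ beta is (alpha_i * beta_j - alpha_j * beta_i). Collecting: alpha ∧ beta = (-9) dx ∧ dy.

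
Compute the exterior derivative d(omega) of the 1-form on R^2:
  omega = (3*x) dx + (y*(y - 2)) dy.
d(omega) = 0

For a 1-form omega = sum_i f_i dx_i, the exterior derivative is
  d(omega) = sum_{i < j} (∂f_j/∂x_i - ∂f_i/∂x_j) dx_i ∧ dx_j.

Assembling: d(omega) = 0.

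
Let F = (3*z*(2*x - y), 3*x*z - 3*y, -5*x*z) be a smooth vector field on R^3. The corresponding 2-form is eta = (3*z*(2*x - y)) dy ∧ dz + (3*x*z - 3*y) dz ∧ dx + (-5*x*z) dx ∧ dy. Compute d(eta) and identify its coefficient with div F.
d(eta) = (-5*x + 6*z - 3) dx ∧ dy ∧ dz; div F = -5*x + 6*z - 3

For a 2-form in R^3 of the form above, applying d gives a 3-form with coefficient ∂P/∂x + ∂Q/∂y + ∂R/∂z:
  ∂P/∂x = 6*z
  ∂Q/∂y = -3
  ∂R/∂z = -5*x
Sum = -5*x + 6*z - 3, which is exactly div F.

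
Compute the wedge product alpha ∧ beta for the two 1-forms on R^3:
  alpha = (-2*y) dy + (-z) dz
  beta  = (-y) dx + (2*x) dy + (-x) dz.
alpha ∧ beta = (-2*y^2) dx ∧ dy + (2*x*(y + z)) dy ∧ dz + (-y*z) dx ∧ dz

Distribute the wedge, using dx_i ∧ dx_j = -dx_j ∧ dx_i and dx_i ∧ dx_i = 0. For each pair (i, j) with i < j, the coefficient of dx_i ∧ dx_j in alpha ∧ beta is (alpha_i * beta_j - alpha_j * beta_i). Collecting: alpha ∧ beta = (-2*y^2) dx ∧ dy + (2*x*(y + z)) dy ∧ dz + (-y*z) dx ∧ dz.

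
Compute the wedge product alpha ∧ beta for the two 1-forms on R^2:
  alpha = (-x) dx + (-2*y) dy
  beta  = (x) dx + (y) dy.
alpha ∧ beta = (x*y) dx ∧ dy

Distribute the wedge, using dx_i ∧ dx_j = -dx_j ∧ dx_i and dx_i ∧ dx_i = 0. For each pair (i, j) with i < j, the coefficient of dx_i ∧ dx_j in alpha ∧ beta is (alpha_i * beta_j - alpha_j * beta_i). Collecting: alpha ∧ beta = (x*y) dx ∧ dy.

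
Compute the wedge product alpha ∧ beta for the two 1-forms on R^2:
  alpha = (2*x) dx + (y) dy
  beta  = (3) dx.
alpha ∧ beta = (-3*y) dx ∧ dy

Distribute the wedge, using dx_i ∧ dx_j = -dx_j ∧ dx_i and dx_i ∧ dx_i = 0. For each pair (i, j) with i < j, the coefficient of dx_i ∧ dx_j in alpha ∧ beta is (alpha_i * beta_j - alpha_j * beta_i). Collecting: alpha ∧ beta = (-3*y) dx ∧ dy.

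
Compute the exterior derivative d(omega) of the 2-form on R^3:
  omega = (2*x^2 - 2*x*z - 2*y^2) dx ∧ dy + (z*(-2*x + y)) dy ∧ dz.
d(omega) = (-2*x - 2*z) dx ∧ dy ∧ dz

For a 2-form omega = sum_{i<j} g_{ij} dx_i ∧ dx_j, the exterior derivative is
  d(omega) = sum_{i<j} d(g_{ij}) ∧ dx_i ∧ dx_j = sum_{i<j, k} (∂g_{ij}/∂x_k) dx_k ∧ dx_i ∧ dx_j.
Expand each term, using dx_k ∧ dx_i ∧ dx_j = sgn(permutation) dx_{(a)} ∧ dx_{(b)} ∧ dx_{(c)} with (a < b < c) sorted:
  d(2*x^2 - 2*x*z - 2*y^2) includes (∂/∂z)(2*x^2 - 2*x*z - 2*y^2) dz = (-2*x) dz, which multiplied by dx ∧ dy gives (-2*x) dx ∧ dy ∧ dz
  d(z*(-2*x + y)) includes (∂/∂x)(z*(-2*x + y)) dx = (-2*z) dx, which multiplied by dy ∧ dz gives (-2*z) dx ∧ dy ∧ dz
Collecting like 3-forms: d(omega) = (-2*x - 2*z) dx ∧ dy ∧ dz.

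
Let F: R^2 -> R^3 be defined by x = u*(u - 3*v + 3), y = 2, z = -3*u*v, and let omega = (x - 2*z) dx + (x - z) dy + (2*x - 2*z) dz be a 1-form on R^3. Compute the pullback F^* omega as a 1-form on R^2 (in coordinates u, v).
F^* omega = (u*(2*u^2 - 3*u*v + 9*u - 9*v^2 - 18*v + 9)) du + (9*u^2*(-u - v - 3)) dv

Using F^*(f dg) = (f ∘ F) d(g ∘ F), substitute each coordinate x_i by F_i(u, v) in f_i, and replace dx_i by d F_i = (∂F_i/∂u) du + (∂F_i/∂v) dv.
  For the x component: f_1(F) = u*(u + 3*v + 3); d F_1 = (2*u - 3*v + 3) du + (-3*u) dv
  For the y component: f_2(F) = u*(u + 3); d F_2 = (0) du + (0) dv
  For the z component: f_3(F) = 2*u*(u + 3); d F_3 = (-3*v) du + (-3*u) dv
Combining and collecting du, dv coefficients:
  coeff of du: u*(2*u^2 - 3*u*v + 9*u - 9*v^2 - 18*v + 9)
  coeff of dv: 9*u^2*(-u - v - 3)
F^* omega = (u*(2*u^2 - 3*u*v + 9*u - 9*v^2 - 18*v + 9)) du + (9*u^2*(-u - v - 3)) dv.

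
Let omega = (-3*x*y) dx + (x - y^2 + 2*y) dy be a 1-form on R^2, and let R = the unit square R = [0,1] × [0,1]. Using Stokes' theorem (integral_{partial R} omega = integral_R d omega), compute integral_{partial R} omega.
integral_(partial R) omega = 5/2

Stokes: integral_partial_R omega = integral_R d omega with d omega = (∂Q/∂x - ∂P/∂y) dx ∧ dy.
  ∂Q/∂x = 1
  ∂P/∂y = -3*x
  integrand = ∂Q/∂x - ∂P/∂y = 3*x + 1.
Integrating over R: integral_0^1 integral_0^1 (3*x + 1) dx dy = 5/2.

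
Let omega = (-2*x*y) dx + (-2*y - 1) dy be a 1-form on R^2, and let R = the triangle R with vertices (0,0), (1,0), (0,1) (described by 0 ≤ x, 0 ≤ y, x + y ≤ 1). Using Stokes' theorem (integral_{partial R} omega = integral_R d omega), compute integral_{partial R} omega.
integral_(partial R) omega = 1/3

Stokes: integral_partial_R omega = integral_R d omega with d omega = (∂Q/∂x - ∂P/∂y) dx ∧ dy.
  ∂Q/∂x = 0
  ∂P/∂y = -2*x
  integrand = ∂Q/∂x - ∂P/∂y = 2*x.
Integrating over R: integral_0^1 integral_0^{1-x} (2*x) dy dx = 1/3.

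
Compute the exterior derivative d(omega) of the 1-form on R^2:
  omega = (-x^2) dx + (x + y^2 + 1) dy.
d(omega) = (1) dx ∧ dy

For a 1-form omega = sum_i f_i dx_i, the exterior derivative is
  d(omega) = sum_{i < j} (∂f_j/∂x_i - ∂f_i/∂x_j) dx_i ∧ dx_j.
  coefficient of dx ∧ dy: ∂f_2/∂x - ∂f_1/∂y = ∂(x + y^2 + 1)/∂x - ∂(-x^2)/∂y = 1
Assembling: d(omega) = (1) dx ∧ dy.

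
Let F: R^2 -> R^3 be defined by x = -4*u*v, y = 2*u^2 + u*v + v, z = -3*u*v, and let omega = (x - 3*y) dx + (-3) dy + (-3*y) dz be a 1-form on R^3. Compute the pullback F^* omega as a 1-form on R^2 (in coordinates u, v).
F^* omega = (42*u^2*v + 37*u*v^2 - 12*u + 21*v^2 - 3*v) du + (42*u^3 + 37*u^2*v + 21*u*v - 3*u - 3) dv

Using F^*(f dg) = (f ∘ F) d(g ∘ F), substitute each coordinate x_i by F_i(u, v) in f_i, and replace dx_i by d F_i = (∂F_i/∂u) du + (∂F_i/∂v) dv.
  For the x component: f_1(F) = -6*u^2 - 7*u*v - 3*v; d F_1 = (-4*v) du + (-4*u) dv
  For the y component: f_2(F) = -3; d F_2 = (4*u + v) du + (u + 1) dv
  For the z component: f_3(F) = -6*u^2 - 3*u*v - 3*v; d F_3 = (-3*v) du + (-3*u) dv
Combining and collecting du, dv coefficients:
  coeff of du: 42*u^2*v + 37*u*v^2 - 12*u + 21*v^2 - 3*v
  coeff of dv: 42*u^3 + 37*u^2*v + 21*u*v - 3*u - 3
F^* omega = (42*u^2*v + 37*u*v^2 - 12*u + 21*v^2 - 3*v) du + (42*u^3 + 37*u^2*v + 21*u*v - 3*u - 3) dv.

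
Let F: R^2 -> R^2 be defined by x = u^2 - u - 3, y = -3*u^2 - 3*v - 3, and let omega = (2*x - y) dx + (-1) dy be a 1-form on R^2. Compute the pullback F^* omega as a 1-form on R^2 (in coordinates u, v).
F^* omega = (10*u^3 - 9*u^2 + 6*u*v + 2*u - 3*v + 3) du + (3) dv

Using F^*(f dg) = (f ∘ F) d(g ∘ F), substitute each coordinate x_i by F_i(u, v) in f_i, and replace dx_i by d F_i = (∂F_i/∂u) du + (∂F_i/∂v) dv.
  For the x component: f_1(F) = 5*u^2 - 2*u + 3*v - 3; d F_1 = (2*u - 1) du + (0) dv
  For the y component: f_2(F) = -1; d F_2 = (-6*u) du + (-3) dv
Combining and collecting du, dv coefficients:
  coeff of du: 10*u^3 - 9*u^2 + 6*u*v + 2*u - 3*v + 3
  coeff of dv: 3
F^* omega = (10*u^3 - 9*u^2 + 6*u*v + 2*u - 3*v + 3) du + (3) dv.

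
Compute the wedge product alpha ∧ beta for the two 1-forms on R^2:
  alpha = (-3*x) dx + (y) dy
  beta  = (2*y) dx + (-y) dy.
alpha ∧ beta = (y*(3*x - 2*y)) dx ∧ dy

Distribute the wedge, using dx_i ∧ dx_j = -dx_j ∧ dx_i and dx_i ∧ dx_i = 0. For each pair (i, j) with i < j, the coefficient of dx_i ∧ dx_j in alpha ∧ beta is (alpha_i * beta_j - alpha_j * beta_i). Collecting: alpha ∧ beta = (y*(3*x - 2*y)) dx ∧ dy.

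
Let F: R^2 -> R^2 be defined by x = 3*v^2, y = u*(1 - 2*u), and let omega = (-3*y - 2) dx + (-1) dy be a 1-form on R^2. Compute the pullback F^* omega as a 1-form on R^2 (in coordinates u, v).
F^* omega = (4*u - 1) du + (6*v*(6*u^2 - 3*u - 2)) dv

Using F^*(f dg) = (f ∘ F) d(g ∘ F), substitute each coordinate x_i by F_i(u, v) in f_i, and replace dx_i by d F_i = (∂F_i/∂u) du + (∂F_i/∂v) dv.
  For the x component: f_1(F) = 6*u^2 - 3*u - 2; d F_1 = (0) du + (6*v) dv
  For the y component: f_2(F) = -1; d F_2 = (1 - 4*u) du + (0) dv
Combining and collecting du, dv coefficients:
  coeff of du: 4*u - 1
  coeff of dv: 6*v*(6*u^2 - 3*u - 2)
F^* omega = (4*u - 1) du + (6*v*(6*u^2 - 3*u - 2)) dv.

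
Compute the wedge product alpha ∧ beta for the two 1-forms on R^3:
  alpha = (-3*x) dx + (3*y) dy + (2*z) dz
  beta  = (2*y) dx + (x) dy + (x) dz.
alpha ∧ beta = (-3*x^2 - 6*y^2) dx ∧ dy + (-3*x^2 - 4*y*z) dx ∧ dz + (x*(3*y - 2*z)) dy ∧ dz

Distribute the wedge, using dx_i ∧ dx_j = -dx_j ∧ dx_i and dx_i ∧ dx_i = 0. For each pair (i, j) with i < j, the coefficient of dx_i ∧ dx_j in alpha ∧ beta is (alpha_i * beta_j - alpha_j * beta_i). Collecting: alpha ∧ beta = (-3*x^2 - 6*y^2) dx ∧ dy + (-3*x^2 - 4*y*z) dx ∧ dz + (x*(3*y - 2*z)) dy ∧ dz.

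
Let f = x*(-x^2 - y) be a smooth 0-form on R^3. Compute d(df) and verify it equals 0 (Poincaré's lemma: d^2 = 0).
d(df) = 0

Step 1: df = sum_i (∂f/∂x_i) dx_i = (-3*x^2 - y) dx + (-x) dy + (0) dz.
Step 2: Apply d again. Using the 1-form formula, the coefficient of dx ∧ dy in d(df) is ∂^2 f/∂x ∂y - ∂^2 f/∂y ∂x = (-1) - (-1) = 0 (equality of mixed partials for smooth f).
Similarly for dx ∧ dz and dy ∧ dz — all coefficients vanish. So d(df) = 0.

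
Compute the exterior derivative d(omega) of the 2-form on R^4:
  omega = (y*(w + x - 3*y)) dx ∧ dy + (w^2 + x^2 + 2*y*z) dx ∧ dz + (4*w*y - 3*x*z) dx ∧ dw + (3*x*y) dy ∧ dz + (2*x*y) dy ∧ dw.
d(omega) = (-4*w + 3*y) dx ∧ dy ∧ dw + (3*y - 2*z) dx ∧ dy ∧ dz + (2*w + 3*x) dx ∧ dz ∧ dw

For a 2-form omega = sum_{i<j} g_{ij} dx_i ∧ dx_j, the exterior derivative is
  d(omega) = sum_{i<j} d(g_{ij}) ∧ dx_i ∧ dx_j = sum_{i<j, k} (∂g_{ij}/∂x_k) dx_k ∧ dx_i ∧ dx_j.
Expand each term, using dx_k ∧ dx_i ∧ dx_j = sgn(permutation) dx_{(a)} ∧ dx_{(b)} ∧ dx_{(c)} with (a < b < c) sorted:
  d(y*(w + x - 3*y)) includes (∂/∂w)(y*(w + x - 3*y)) dw = (y) dw, which multiplied by dx ∧ dy gives (y) dx ∧ dy ∧ dw
  d(w^2 + x^2 + 2*y*z) includes (∂/∂y)(w^2 + x^2 + 2*y*z) dy = (2*z) dy, which multiplied by dx ∧ dz gives (-2*z) dx ∧ dy ∧ dz
  d(w^2 + x^2 + 2*y*z) includes (∂/∂w)(w^2 + x^2 + 2*y*z) dw = (2*w) dw, which multiplied by dx ∧ dz gives (2*w) dx ∧ dz ∧ dw
  d(4*w*y - 3*x*z) includes (∂/∂y)(4*w*y - 3*x*z) dy = (4*w) dy, which multiplied by dx ∧ dw gives (-4*w) dx ∧ dy ∧ dw
  d(4*w*y - 3*x*z) includes (∂/∂z)(4*w*y - 3*x*z) dz = (-3*x) dz, which multiplied by dx ∧ dw gives (3*x) dx ∧ dz ∧ dw
  d(3*x*y) includes (∂/∂x)(3*x*y) dx = (3*y) dx, which multiplied by dy ∧ dz gives (3*y) dx ∧ dy ∧ dz
  d(2*x*y) includes (∂/∂x)(2*x*y) dx = (2*y) dx, which multiplied by dy ∧ dw gives (2*y) dx ∧ dy ∧ dw
Collecting like 3-forms: d(omega) = (-4*w + 3*y) dx ∧ dy ∧ dw + (3*y - 2*z) dx ∧ dy ∧ dz + (2*w + 3*x) dx ∧ dz ∧ dw.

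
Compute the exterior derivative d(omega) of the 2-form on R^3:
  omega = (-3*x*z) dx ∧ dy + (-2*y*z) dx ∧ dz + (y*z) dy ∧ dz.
d(omega) = (-3*x + 2*z) dx ∧ dy ∧ dz

For a 2-form omega = sum_{i<j} g_{ij} dx_i ∧ dx_j, the exterior derivative is
  d(omega) = sum_{i<j} d(g_{ij}) ∧ dx_i ∧ dx_j = sum_{i<j, k} (∂g_{ij}/∂x_k) dx_k ∧ dx_i ∧ dx_j.
Expand each term, using dx_k ∧ dx_i ∧ dx_j = sgn(permutation) dx_{(a)} ∧ dx_{(b)} ∧ dx_{(c)} with (a < b < c) sorted:
  d(-3*x*z) includes (∂/∂z)(-3*x*z) dz = (-3*x) dz, which multiplied by dx ∧ dy gives (-3*x) dx ∧ dy ∧ dz
  d(-2*y*z) includes (∂/∂y)(-2*y*z) dy = (-2*z) dy, which multiplied by dx ∧ dz gives (2*z) dx ∧ dy ∧ dz
Collecting like 3-forms: d(omega) = (-3*x + 2*z) dx ∧ dy ∧ dz.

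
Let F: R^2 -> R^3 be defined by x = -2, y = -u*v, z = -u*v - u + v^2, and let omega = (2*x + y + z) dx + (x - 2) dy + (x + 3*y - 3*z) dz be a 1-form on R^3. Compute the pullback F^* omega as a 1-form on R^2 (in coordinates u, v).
F^* omega = (-3*u*v - 3*u + 3*v^3 + 3*v^2 + 6*v + 2) du + (-3*u^2 + 3*u*v^2 + 6*u*v + 6*u - 6*v^3 - 4*v) dv

Using F^*(f dg) = (f ∘ F) d(g ∘ F), substitute each coordinate x_i by F_i(u, v) in f_i, and replace dx_i by d F_i = (∂F_i/∂u) du + (∂F_i/∂v) dv.
  For the x component: f_1(F) = -2*u*v - u + v^2 - 4; d F_1 = (0) du + (0) dv
  For the y component: f_2(F) = -4; d F_2 = (-v) du + (-u) dv
  For the z component: f_3(F) = 3*u - 3*v^2 - 2; d F_3 = (-v - 1) du + (-u + 2*v) dv
Combining and collecting du, dv coefficients:
  coeff of du: -3*u*v - 3*u + 3*v^3 + 3*v^2 + 6*v + 2
  coeff of dv: -3*u^2 + 3*u*v^2 + 6*u*v + 6*u - 6*v^3 - 4*v
F^* omega = (-3*u*v - 3*u + 3*v^3 + 3*v^2 + 6*v + 2) du + (-3*u^2 + 3*u*v^2 + 6*u*v + 6*u - 6*v^3 - 4*v) dv.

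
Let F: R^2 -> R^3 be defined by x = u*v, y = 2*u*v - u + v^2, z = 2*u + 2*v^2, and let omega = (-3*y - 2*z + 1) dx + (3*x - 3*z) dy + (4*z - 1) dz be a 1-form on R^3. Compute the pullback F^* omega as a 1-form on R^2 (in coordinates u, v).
F^* omega = (-16*u*v + 22*u - 19*v^3 + 22*v^2 + v - 2) du + (-13*u^2 - 13*u*v^2 + 20*u*v + u + 20*v^3 - 4*v) dv

Using F^*(f dg) = (f ∘ F) d(g ∘ F), substitute each coordinate x_i by F_i(u, v) in f_i, and replace dx_i by d F_i = (∂F_i/∂u) du + (∂F_i/∂v) dv.
  For the x component: f_1(F) = -6*u*v - u - 7*v^2 + 1; d F_1 = (v) du + (u) dv
  For the y component: f_2(F) = 3*u*v - 6*u - 6*v^2; d F_2 = (2*v - 1) du + (2*u + 2*v) dv
  For the z component: f_3(F) = 8*u + 8*v^2 - 1; d F_3 = (2) du + (4*v) dv
Combining and collecting du, dv coefficients:
  coeff of du: -16*u*v + 22*u - 19*v^3 + 22*v^2 + v - 2
  coeff of dv: -13*u^2 - 13*u*v^2 + 20*u*v + u + 20*v^3 - 4*v
F^* omega = (-16*u*v + 22*u - 19*v^3 + 22*v^2 + v - 2) du + (-13*u^2 - 13*u*v^2 + 20*u*v + u + 20*v^3 - 4*v) dv.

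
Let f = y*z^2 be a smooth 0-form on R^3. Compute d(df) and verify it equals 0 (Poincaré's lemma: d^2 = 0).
d(df) = 0

Step 1: df = sum_i (∂f/∂x_i) dx_i = (0) dx + (z^2) dy + (2*y*z) dz.
Step 2: Apply d again. Using the 1-form formula, the coefficient of dx ∧ dy in d(df) is ∂^2 f/∂x ∂y - ∂^2 f/∂y ∂x = (0) - (0) = 0 (equality of mixed partials for smooth f).
Similarly for dx ∧ dz and dy ∧ dz — all coefficients vanish. So d(df) = 0.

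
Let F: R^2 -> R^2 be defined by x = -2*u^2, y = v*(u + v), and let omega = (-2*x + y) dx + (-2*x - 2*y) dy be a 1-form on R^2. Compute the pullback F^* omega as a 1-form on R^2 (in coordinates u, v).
F^* omega = (-16*u^3 - 6*u*v^2 - 2*v^3) du + (4*u^3 + 6*u^2*v - 6*u*v^2 - 4*v^3) dv

Using F^*(f dg) = (f ∘ F) d(g ∘ F), substitute each coordinate x_i by F_i(u, v) in f_i, and replace dx_i by d F_i = (∂F_i/∂u) du + (∂F_i/∂v) dv.
  For the x component: f_1(F) = 4*u^2 + u*v + v^2; d F_1 = (-4*u) du + (0) dv
  For the y component: f_2(F) = 4*u^2 - 2*u*v - 2*v^2; d F_2 = (v) du + (u + 2*v) dv
Combining and collecting du, dv coefficients:
  coeff of du: -16*u^3 - 6*u*v^2 - 2*v^3
  coeff of dv: 4*u^3 + 6*u^2*v - 6*u*v^2 - 4*v^3
F^* omega = (-16*u^3 - 6*u*v^2 - 2*v^3) du + (4*u^3 + 6*u^2*v - 6*u*v^2 - 4*v^3) dv.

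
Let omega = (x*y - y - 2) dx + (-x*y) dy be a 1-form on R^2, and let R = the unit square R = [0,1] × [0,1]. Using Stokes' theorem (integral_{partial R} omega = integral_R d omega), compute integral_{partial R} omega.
integral_(partial R) omega = 0

Stokes: integral_partial_R omega = integral_R d omega with d omega = (∂Q/∂x - ∂P/∂y) dx ∧ dy.
  ∂Q/∂x = -y
  ∂P/∂y = x - 1
  integrand = ∂Q/∂x - ∂P/∂y = -x - y + 1.
Integrating over R: integral_0^1 integral_0^1 (-x - y + 1) dx dy = 0.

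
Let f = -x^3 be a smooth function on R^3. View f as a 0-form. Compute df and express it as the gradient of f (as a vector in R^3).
df = (-3*x^2) dx + (0) dy + (0) dz; grad f = (-3*x^2, 0, 0)

For a 0-form f, d f = (∂f/∂x) dx + (∂f/∂y) dy + (∂f/∂z) dz. The components of the vector representation are exactly the entries of grad f in Cartesian coordinates:
  ∂f/∂x = -3*x^2
  ∂f/∂y = 0
  ∂f/∂z = 0.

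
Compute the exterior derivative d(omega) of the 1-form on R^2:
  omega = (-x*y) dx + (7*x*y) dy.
d(omega) = (x + 7*y) dx ∧ dy

For a 1-form omega = sum_i f_i dx_i, the exterior derivative is
  d(omega) = sum_{i < j} (∂f_j/∂x_i - ∂f_i/∂x_j) dx_i ∧ dx_j.
  coefficient of dx ∧ dy: ∂f_2/∂x - ∂f_1/∂y = ∂(7*x*y)/∂x - ∂(-x*y)/∂y = x + 7*y
Assembling: d(omega) = (x + 7*y) dx ∧ dy.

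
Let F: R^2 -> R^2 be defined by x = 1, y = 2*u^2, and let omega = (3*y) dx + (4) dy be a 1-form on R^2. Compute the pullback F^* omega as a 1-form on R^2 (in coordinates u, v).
F^* omega = (16*u) du

Using F^*(f dg) = (f ∘ F) d(g ∘ F), substitute each coordinate x_i by F_i(u, v) in f_i, and replace dx_i by d F_i = (∂F_i/∂u) du + (∂F_i/∂v) dv.
  For the x component: f_1(F) = 6*u^2; d F_1 = (0) du + (0) dv
  For the y component: f_2(F) = 4; d F_2 = (4*u) du + (0) dv
Combining and collecting du, dv coefficients:
  coeff of du: 16*u
  coeff of dv: 0
F^* omega = (16*u) du.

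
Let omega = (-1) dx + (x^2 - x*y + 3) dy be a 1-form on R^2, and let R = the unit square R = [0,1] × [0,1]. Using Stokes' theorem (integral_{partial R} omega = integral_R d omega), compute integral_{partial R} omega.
integral_(partial R) omega = 1/2

Stokes: integral_partial_R omega = integral_R d omega with d omega = (∂Q/∂x - ∂P/∂y) dx ∧ dy.
  ∂Q/∂x = 2*x - y
  ∂P/∂y = 0
  integrand = ∂Q/∂x - ∂P/∂y = 2*x - y.
Integrating over R: integral_0^1 integral_0^1 (2*x - y) dx dy = 1/2.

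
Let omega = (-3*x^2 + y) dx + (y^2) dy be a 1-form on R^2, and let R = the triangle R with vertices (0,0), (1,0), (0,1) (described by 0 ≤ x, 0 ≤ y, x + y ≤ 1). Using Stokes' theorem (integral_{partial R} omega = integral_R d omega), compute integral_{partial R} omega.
integral_(partial R) omega = -1/2

Stokes: integral_partial_R omega = integral_R d omega with d omega = (∂Q/∂x - ∂P/∂y) dx ∧ dy.
  ∂Q/∂x = 0
  ∂P/∂y = 1
  integrand = ∂Q/∂x - ∂P/∂y = -1.
Integrating over R: integral_0^1 integral_0^{1-x} (-1) dy dx = -1/2.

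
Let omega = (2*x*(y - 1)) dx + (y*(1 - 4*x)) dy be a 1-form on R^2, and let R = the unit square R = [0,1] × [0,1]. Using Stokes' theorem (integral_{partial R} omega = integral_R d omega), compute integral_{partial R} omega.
integral_(partial R) omega = -3

Stokes: integral_partial_R omega = integral_R d omega with d omega = (∂Q/∂x - ∂P/∂y) dx ∧ dy.
  ∂Q/∂x = -4*y
  ∂P/∂y = 2*x
  integrand = ∂Q/∂x - ∂P/∂y = -2*x - 4*y.
Integrating over R: integral_0^1 integral_0^1 (-2*x - 4*y) dx dy = -3.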